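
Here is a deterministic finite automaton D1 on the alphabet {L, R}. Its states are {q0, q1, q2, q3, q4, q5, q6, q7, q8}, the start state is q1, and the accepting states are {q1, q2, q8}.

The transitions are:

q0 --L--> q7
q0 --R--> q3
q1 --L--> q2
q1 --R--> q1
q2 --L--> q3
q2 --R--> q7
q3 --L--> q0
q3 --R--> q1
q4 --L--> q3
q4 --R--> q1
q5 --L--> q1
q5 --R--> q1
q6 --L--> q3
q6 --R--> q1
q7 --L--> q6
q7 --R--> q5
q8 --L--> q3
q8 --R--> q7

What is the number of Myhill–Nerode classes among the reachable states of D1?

7

First remove the unreachable states {q4,q8}; 7 states remain.
Initial partition by acceptance: {q1,q2} | {q0,q3,q5,q6,q7}.
On input L, block {q1,q2} splits into {q1} and {q2}.
Split {q0,q3,q5,q6,q7} by δ(·,L) → {q0,q3,q6,q7} and {q5}.
On input R, block {q0,q3,q6,q7} splits into {q3,q6} and {q0} and {q7}.
Split {q3,q6} by δ(·,L) → {q3} and {q6}.
No further refinement is possible. Final partition (7 blocks): {q1} | {q3} | {q2} | {q5} | {q0} | {q7} | {q6}.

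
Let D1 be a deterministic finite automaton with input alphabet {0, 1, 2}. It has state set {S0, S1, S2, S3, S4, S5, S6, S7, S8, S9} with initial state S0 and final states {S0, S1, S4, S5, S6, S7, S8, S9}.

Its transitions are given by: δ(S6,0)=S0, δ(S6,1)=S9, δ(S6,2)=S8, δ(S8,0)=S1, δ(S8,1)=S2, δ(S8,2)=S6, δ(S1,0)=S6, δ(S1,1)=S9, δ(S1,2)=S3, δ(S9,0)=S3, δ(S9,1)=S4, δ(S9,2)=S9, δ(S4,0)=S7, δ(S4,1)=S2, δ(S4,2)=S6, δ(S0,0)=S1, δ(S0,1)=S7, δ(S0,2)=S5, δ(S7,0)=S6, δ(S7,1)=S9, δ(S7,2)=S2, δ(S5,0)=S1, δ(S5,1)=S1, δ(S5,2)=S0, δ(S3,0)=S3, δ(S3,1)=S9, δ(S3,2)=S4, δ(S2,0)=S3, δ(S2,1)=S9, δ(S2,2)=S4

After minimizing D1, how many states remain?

Every state is reachable, so we keep all 10.
P0 = {S0,S1,S4,S5,S6,S7,S8,S9} | {S2,S3}.
Split {S0,S1,S4,S5,S6,S7,S8,S9} by δ(·,0) → {S0,S1,S4,S5,S6,S7,S8} and {S9}.
On input 1, block {S0,S1,S4,S5,S6,S7,S8} splits into {S1,S6,S7} and {S0,S5} and {S4,S8}.
Split {S1,S6,S7} by δ(·,0) → {S1,S7} and {S6}.
The partition is now stable with 6 blocks: {S1,S7} | {S2,S3} | {S9} | {S0,S5} | {S4,S8} | {S6}.

6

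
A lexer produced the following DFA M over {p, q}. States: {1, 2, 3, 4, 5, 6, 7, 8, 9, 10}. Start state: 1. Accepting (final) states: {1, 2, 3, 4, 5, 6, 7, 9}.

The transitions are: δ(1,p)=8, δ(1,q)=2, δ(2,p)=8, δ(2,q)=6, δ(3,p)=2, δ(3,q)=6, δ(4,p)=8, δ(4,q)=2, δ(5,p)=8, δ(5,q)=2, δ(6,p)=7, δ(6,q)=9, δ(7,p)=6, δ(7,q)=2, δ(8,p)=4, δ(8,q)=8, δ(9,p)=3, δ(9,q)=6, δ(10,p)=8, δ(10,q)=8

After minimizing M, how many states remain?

7

First remove the unreachable states {5,10}; 8 states remain.
Start with accepting vs non-accepting: {1,2,3,4,6,7,9} | {8}.
On input p, block {1,2,3,4,6,7,9} splits into {3,6,7,9} and {1,2,4}.
On input p, block {3,6,7,9} splits into {6,7,9} and {3}.
Refine {6,7,9} on symbol p: members go to different blocks, giving {6,7} and {9}.
Refine {6,7} on symbol q: members go to different blocks, giving {6} and {7}.
Split {1,2,4} by δ(·,q) → {1,4} and {2}.
The partition is now stable with 7 blocks: {6} | {8} | {1,4} | {3} | {9} | {7} | {2}.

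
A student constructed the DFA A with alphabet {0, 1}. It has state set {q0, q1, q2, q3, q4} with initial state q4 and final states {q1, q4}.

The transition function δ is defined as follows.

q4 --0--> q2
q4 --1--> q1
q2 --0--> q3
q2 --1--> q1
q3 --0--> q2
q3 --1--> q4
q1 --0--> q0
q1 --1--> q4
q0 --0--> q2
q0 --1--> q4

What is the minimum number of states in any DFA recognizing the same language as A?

Every state is reachable, so we keep all 5.
P0 = {q1,q4} | {q0,q2,q3}.
The partition is now stable with 2 blocks: {q1,q4} | {q0,q2,q3}.

2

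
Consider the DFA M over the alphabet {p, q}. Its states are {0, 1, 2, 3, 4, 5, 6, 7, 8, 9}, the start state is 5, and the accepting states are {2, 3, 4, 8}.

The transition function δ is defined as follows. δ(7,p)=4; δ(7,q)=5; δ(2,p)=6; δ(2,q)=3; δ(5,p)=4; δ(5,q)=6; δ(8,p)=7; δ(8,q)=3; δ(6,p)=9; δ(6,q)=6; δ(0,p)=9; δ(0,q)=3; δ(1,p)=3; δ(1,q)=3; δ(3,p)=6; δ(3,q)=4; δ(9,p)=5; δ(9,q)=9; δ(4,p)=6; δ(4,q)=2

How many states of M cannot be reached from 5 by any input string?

4

BFS from 5 reaches {2, 3, 4, 5, 6, 9}; the 4 state(s) 0, 1, 7, 8 are never visited.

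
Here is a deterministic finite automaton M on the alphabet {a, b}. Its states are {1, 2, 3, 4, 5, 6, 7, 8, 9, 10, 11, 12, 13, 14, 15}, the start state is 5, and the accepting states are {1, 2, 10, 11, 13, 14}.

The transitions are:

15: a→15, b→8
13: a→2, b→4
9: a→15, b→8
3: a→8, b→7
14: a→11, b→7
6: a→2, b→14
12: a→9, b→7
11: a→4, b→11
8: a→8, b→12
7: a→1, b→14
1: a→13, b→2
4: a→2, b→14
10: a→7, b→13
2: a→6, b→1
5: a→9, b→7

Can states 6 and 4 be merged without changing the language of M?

First remove the unreachable states {3,10}; 13 states remain.
Start with accepting vs non-accepting: {1,2,11,13,14} | {4,5,6,7,8,9,12,15}.
Split {1,2,11,13,14} by δ(·,a) → {1,13,14} and {2,11}.
Split {1,13,14} by δ(·,a) → {13,14} and {1}.
On input a, block {4,5,6,7,8,9,12,15} splits into {5,8,9,12,15} and {4,6} and {7}.
Split {13,14} by δ(·,b) → {13} and {14}.
On input b, block {5,8,9,12,15} splits into {8,9,15} and {5,12}.
Split {8,9,15} by δ(·,b) → {9,15} and {8}.
Split {2,11} by δ(·,b) → {2} and {11}.
Stable partition: {13} | {9,15} | {2} | {1} | {4,6} | {7} | {14} | {5,12} | {8} | {11} — 10 equivalence classes.
6 and 4 lie in the same block of the stable partition, so they are equivalent — no string distinguishes them.

Yes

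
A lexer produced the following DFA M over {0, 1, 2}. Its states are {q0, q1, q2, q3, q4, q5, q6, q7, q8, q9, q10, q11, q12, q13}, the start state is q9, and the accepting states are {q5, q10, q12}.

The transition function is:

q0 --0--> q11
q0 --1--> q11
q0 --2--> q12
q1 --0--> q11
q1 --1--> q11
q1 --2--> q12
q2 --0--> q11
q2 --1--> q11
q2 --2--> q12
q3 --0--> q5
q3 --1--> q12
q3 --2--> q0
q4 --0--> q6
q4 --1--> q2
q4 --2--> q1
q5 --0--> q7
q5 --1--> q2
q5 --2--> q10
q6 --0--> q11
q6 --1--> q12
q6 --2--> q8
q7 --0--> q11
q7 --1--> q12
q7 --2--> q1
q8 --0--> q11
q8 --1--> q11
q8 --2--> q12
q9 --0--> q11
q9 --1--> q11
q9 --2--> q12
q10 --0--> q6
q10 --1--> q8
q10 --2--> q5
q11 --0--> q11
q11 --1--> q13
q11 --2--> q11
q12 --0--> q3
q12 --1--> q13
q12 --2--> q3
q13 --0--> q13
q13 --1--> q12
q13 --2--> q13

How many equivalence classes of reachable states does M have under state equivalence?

First remove the unreachable states {q4}; 13 states remain.
Initial partition by acceptance: {q5,q10,q12} | {q0,q1,q2,q3,q6,q7,q8,q9,q11,q13}.
Split {q5,q10,q12} by δ(·,2) → {q5,q10} and {q12}.
Refine {q0,q1,q2,q3,q6,q7,q8,q9,q11,q13} on symbol 0: members go to different blocks, giving {q0,q1,q2,q6,q7,q8,q9,q11,q13} and {q3}.
On input 1, block {q0,q1,q2,q6,q7,q8,q9,q11,q13} splits into {q0,q1,q2,q8,q9,q11} and {q6,q7,q13}.
On input 1, block {q0,q1,q2,q8,q9,q11} splits into {q0,q1,q2,q8,q9} and {q11}.
Split {q6,q7,q13} by δ(·,0) → {q6,q7} and {q13}.
No further refinement is possible. Final partition (7 blocks): {q5,q10} | {q0,q1,q2,q8,q9} | {q12} | {q3} | {q6,q7} | {q11} | {q13}.

7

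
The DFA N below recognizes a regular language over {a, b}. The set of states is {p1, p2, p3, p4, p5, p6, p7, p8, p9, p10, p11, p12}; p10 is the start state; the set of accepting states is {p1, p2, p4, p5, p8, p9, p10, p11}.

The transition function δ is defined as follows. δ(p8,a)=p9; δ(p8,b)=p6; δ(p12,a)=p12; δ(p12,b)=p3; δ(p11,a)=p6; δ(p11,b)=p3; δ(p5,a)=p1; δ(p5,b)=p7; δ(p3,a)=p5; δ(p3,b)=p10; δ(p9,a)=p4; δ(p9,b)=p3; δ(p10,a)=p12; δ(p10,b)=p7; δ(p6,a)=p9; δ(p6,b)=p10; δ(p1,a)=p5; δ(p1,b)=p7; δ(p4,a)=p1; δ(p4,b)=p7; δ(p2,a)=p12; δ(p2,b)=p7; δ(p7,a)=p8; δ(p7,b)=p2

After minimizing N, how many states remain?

4

First remove the unreachable states {p11}; 11 states remain.
Initial partition by acceptance: {p1,p2,p4,p5,p8,p9,p10} | {p3,p6,p7,p12}.
Refine {p1,p2,p4,p5,p8,p9,p10} on symbol a: members go to different blocks, giving {p1,p4,p5,p8,p9} and {p2,p10}.
On input a, block {p3,p6,p7,p12} splits into {p3,p6,p7} and {p12}.
No further refinement is possible. Final partition (4 blocks): {p1,p4,p5,p8,p9} | {p3,p6,p7} | {p2,p10} | {p12}.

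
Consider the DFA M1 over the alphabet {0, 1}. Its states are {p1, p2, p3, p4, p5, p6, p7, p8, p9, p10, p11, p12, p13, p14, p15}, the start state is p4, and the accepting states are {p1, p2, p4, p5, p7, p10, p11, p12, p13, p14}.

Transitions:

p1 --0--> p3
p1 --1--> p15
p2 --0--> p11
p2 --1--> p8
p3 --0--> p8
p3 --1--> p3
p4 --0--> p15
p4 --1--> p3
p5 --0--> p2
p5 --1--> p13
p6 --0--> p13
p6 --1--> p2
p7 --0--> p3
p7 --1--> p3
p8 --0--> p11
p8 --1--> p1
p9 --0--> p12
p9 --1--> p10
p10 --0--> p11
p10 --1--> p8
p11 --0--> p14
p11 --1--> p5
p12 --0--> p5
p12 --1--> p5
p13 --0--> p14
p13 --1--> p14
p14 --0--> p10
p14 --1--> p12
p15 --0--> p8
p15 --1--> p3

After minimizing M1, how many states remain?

6

First remove the unreachable states {p6,p7,p9}; 12 states remain.
P0 = {p1,p2,p4,p5,p10,p11,p12,p13,p14} | {p3,p8,p15}.
Split {p1,p2,p4,p5,p10,p11,p12,p13,p14} by δ(·,0) → {p2,p5,p10,p11,p12,p13,p14} and {p1,p4}.
Split {p2,p5,p10,p11,p12,p13,p14} by δ(·,1) → {p5,p11,p12,p13,p14} and {p2,p10}.
On input 0, block {p5,p11,p12,p13,p14} splits into {p11,p12,p13} and {p5,p14}.
On input 0, block {p3,p8,p15} splits into {p3,p15} and {p8}.
The partition is now stable with 6 blocks: {p11,p12,p13} | {p3,p15} | {p1,p4} | {p2,p10} | {p5,p14} | {p8}.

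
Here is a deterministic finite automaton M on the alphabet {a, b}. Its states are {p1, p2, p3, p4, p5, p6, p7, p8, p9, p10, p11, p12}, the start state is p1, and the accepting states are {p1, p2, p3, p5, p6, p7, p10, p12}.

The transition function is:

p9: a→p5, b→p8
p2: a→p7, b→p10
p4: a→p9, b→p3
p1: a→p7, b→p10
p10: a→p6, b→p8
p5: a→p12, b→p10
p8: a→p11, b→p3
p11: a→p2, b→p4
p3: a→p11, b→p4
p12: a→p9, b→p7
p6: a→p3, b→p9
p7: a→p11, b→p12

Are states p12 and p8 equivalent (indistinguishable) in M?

No

Initial partition by acceptance: {p1,p2,p3,p5,p6,p7,p10,p12} | {p4,p8,p9,p11}.
On input a, block {p1,p2,p3,p5,p6,p7,p10,p12} splits into {p1,p2,p5,p6,p10} and {p3,p7,p12}.
Refine {p1,p2,p5,p6,p10} on symbol a: members go to different blocks, giving {p1,p2,p5,p6} and {p10}.
Split {p1,p2,p5,p6} by δ(·,b) → {p1,p2,p5} and {p6}.
On input a, block {p4,p8,p9,p11} splits into {p4,p8} and {p9,p11}.
Split {p3,p7,p12} by δ(·,b) → {p7,p12} and {p3}.
The partition is now stable with 7 blocks: {p1,p2,p5} | {p4,p8} | {p7,p12} | {p10} | {p6} | {p9,p11} | {p3}.
p12 and p8 end up in different blocks, so they are distinguishable. For instance, the string 'ε' is accepted from only p12.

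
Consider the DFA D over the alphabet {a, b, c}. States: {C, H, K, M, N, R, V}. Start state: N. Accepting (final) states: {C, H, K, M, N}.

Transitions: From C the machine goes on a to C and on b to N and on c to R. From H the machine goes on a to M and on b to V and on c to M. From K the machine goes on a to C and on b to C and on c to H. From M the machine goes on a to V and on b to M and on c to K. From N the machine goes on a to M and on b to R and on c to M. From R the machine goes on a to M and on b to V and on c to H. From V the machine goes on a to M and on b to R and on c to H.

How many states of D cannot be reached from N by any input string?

A breadth-first search from the start state visits every state.

0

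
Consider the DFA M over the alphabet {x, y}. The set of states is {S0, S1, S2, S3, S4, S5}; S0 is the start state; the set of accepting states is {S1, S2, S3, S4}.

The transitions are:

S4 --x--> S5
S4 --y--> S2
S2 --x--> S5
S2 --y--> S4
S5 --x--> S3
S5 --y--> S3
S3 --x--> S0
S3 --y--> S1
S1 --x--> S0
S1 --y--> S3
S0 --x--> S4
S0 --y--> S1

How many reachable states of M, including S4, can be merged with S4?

Initial partition by acceptance: {S1,S2,S3,S4} | {S0,S5}.
Stable partition: {S1,S2,S3,S4} | {S0,S5} — 2 equivalence classes.
The equivalence class containing S4 is {S1,S2,S3,S4}, of size 4.

4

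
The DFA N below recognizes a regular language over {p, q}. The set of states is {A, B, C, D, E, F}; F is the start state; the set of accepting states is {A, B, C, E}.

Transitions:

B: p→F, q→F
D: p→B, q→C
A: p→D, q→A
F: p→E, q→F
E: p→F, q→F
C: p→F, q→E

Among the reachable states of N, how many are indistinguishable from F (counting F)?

1

First remove the unreachable states {A,B,C,D}; 2 states remain.
Start with accepting vs non-accepting: {E} | {F}.
No further refinement is possible. Final partition (2 blocks): {E} | {F}.
State F belongs to the block {F}, which has 1 states.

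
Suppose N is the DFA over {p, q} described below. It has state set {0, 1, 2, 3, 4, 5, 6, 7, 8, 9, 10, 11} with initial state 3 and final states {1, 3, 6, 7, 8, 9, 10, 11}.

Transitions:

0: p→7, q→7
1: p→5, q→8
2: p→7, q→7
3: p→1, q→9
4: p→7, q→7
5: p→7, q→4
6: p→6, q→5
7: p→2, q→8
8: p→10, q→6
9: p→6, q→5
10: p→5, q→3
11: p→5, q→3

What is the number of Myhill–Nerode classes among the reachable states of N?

6

First remove the unreachable states {0,11}; 10 states remain.
Start with accepting vs non-accepting: {1,3,6,7,8,9,10} | {2,4,5}.
Refine {1,3,6,7,8,9,10} on symbol p: members go to different blocks, giving {3,6,8,9} and {1,7,10}.
On input p, block {3,6,8,9} splits into {3,8} and {6,9}.
On input q, block {2,4,5} splits into {2,4} and {5}.
Split {1,7,10} by δ(·,p) → {1,10} and {7}.
No further refinement is possible. Final partition (6 blocks): {3,8} | {2,4} | {1,10} | {6,9} | {5} | {7}.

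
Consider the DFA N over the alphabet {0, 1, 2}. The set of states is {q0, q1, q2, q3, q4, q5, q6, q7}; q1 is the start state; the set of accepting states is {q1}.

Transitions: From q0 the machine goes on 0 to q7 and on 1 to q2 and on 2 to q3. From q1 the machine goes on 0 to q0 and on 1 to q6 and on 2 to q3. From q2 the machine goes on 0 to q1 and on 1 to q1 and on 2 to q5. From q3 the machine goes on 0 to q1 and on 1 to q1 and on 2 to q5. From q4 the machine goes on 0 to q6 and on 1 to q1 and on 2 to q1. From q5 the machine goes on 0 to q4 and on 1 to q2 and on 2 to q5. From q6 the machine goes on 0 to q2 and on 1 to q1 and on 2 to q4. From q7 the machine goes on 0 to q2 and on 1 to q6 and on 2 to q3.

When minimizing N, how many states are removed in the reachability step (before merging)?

0

Every one of the 8 states is reachable from q1.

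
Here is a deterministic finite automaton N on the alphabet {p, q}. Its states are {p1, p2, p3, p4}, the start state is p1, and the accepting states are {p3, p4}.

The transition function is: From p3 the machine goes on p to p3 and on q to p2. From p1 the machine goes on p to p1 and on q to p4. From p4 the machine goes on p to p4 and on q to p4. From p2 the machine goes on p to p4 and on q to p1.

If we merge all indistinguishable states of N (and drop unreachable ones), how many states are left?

2

First remove the unreachable states {p2,p3}; 2 states remain.
Start with accepting vs non-accepting: {p4} | {p1}.
Stable partition: {p4} | {p1} — 2 equivalence classes.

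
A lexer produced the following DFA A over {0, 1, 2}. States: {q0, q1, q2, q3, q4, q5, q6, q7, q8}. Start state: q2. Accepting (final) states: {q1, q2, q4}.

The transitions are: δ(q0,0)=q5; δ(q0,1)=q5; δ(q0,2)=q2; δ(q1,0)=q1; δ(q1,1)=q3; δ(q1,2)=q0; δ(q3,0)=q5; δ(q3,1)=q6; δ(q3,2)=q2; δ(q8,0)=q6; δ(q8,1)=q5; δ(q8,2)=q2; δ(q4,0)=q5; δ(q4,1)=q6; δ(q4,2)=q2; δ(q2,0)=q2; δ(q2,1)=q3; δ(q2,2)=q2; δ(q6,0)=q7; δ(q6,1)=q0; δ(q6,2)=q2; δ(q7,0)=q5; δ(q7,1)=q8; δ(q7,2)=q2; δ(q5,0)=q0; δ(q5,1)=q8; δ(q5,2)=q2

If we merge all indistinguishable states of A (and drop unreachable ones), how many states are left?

2

Reachable states from the start: {q0,q2,q3,q5,q6,q7,q8}. Unreachable: {q1,q4} — drop them.
P0 = {q2} | {q0,q3,q5,q6,q7,q8}.
Stable partition: {q2} | {q0,q3,q5,q6,q7,q8} — 2 equivalence classes.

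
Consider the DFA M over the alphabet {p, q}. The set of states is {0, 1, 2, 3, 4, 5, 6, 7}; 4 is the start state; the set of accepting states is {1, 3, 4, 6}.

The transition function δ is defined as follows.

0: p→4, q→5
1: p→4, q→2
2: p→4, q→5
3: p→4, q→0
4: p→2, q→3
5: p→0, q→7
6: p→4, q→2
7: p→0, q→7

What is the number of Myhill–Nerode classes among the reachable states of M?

Reachable states from the start: {0,2,3,4,5,7}. Unreachable: {1,6} — drop them.
P0 = {3,4} | {0,2,5,7}.
On input p, block {3,4} splits into {3} and {4}.
Refine {0,2,5,7} on symbol p: members go to different blocks, giving {0,2} and {5,7}.
No further refinement is possible. Final partition (4 blocks): {3} | {0,2} | {4} | {5,7}.

4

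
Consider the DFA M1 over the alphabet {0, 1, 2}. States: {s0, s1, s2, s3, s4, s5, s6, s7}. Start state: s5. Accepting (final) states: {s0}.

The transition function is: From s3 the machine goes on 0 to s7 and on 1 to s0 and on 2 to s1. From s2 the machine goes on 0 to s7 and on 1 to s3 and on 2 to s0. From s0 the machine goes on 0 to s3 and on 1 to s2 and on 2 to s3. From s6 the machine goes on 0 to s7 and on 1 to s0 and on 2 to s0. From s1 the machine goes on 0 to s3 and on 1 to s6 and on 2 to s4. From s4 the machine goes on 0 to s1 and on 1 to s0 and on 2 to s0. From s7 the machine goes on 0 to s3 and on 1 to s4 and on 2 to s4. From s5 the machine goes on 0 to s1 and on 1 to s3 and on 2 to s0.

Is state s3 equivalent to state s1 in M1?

No

P0 = {s0} | {s1,s2,s3,s4,s5,s6,s7}.
On input 1, block {s1,s2,s3,s4,s5,s6,s7} splits into {s1,s2,s5,s7} and {s3,s4,s6}.
Split {s1,s2,s5,s7} by δ(·,0) → {s1,s7} and {s2,s5}.
On input 2, block {s3,s4,s6} splits into {s4,s6} and {s3}.
The partition is now stable with 5 blocks: {s0} | {s1,s7} | {s4,s6} | {s2,s5} | {s3}.
s3 and s1 end up in different blocks, so they are distinguishable. For instance, the string '1' is accepted from only s3.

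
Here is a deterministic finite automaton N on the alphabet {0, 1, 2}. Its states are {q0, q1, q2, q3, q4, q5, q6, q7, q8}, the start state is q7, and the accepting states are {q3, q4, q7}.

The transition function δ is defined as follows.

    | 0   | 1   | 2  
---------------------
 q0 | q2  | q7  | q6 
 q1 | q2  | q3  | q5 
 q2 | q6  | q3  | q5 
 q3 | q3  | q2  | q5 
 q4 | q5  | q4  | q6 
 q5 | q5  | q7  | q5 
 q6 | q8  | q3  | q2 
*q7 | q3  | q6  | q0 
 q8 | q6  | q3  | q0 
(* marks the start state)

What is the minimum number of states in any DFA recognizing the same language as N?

Reachable states from the start: {q0,q2,q3,q5,q6,q7,q8}. Unreachable: {q1,q4} — drop them.
Start with accepting vs non-accepting: {q3,q7} | {q0,q2,q5,q6,q8}.
No further refinement is possible. Final partition (2 blocks): {q3,q7} | {q0,q2,q5,q6,q8}.

2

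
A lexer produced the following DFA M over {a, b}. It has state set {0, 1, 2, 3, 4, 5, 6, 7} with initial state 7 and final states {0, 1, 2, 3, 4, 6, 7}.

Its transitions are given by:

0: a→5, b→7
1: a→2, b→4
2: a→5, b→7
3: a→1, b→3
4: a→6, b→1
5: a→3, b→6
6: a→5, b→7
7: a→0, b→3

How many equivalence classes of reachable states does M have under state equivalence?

Initial partition by acceptance: {0,1,2,3,4,6,7} | {5}.
Split {0,1,2,3,4,6,7} by δ(·,a) → {1,3,4,7} and {0,2,6}.
Split {1,3,4,7} by δ(·,a) → {1,4,7} and {3}.
Split {1,4,7} by δ(·,b) → {1,4} and {7}.
The partition is now stable with 5 blocks: {1,4} | {5} | {0,2,6} | {3} | {7}.

5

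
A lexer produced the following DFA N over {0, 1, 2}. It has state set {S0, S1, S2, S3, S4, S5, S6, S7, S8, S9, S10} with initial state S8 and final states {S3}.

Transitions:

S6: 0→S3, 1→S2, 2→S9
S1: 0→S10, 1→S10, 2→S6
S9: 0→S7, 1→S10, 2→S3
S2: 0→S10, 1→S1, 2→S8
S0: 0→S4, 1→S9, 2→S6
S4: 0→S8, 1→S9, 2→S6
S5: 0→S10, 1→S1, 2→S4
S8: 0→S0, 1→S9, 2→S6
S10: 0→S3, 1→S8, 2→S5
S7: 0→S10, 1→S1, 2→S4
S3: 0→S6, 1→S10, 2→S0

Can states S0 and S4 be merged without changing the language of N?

Initial partition by acceptance: {S3} | {S0,S1,S2,S4,S5,S6,S7,S8,S9,S10}.
Split {S0,S1,S2,S4,S5,S6,S7,S8,S9,S10} by δ(·,0) → {S0,S1,S2,S4,S5,S7,S8,S9} and {S6,S10}.
Refine {S0,S1,S2,S4,S5,S7,S8,S9} on symbol 0: members go to different blocks, giving {S0,S4,S8,S9} and {S1,S2,S5,S7}.
Refine {S0,S4,S8,S9} on symbol 0: members go to different blocks, giving {S0,S4,S8} and {S9}.
On input 1, block {S6,S10} splits into {S6} and {S10}.
Refine {S1,S2,S5,S7} on symbol 1: members go to different blocks, giving {S2,S5,S7} and {S1}.
The partition is now stable with 7 blocks: {S3} | {S0,S4,S8} | {S6} | {S2,S5,S7} | {S9} | {S10} | {S1}.
S0 and S4 lie in the same block of the stable partition, so they are equivalent — no string distinguishes them.

Yes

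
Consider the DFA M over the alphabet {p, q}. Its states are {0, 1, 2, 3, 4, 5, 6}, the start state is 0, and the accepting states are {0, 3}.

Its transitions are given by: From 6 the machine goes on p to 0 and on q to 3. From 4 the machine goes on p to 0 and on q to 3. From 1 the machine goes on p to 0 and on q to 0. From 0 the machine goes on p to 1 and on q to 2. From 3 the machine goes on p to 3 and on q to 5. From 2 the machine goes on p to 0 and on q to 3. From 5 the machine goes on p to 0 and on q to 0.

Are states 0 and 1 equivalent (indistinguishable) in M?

First remove the unreachable states {4,6}; 5 states remain.
P0 = {0,3} | {1,2,5}.
Split {0,3} by δ(·,p) → {0} and {3}.
Refine {1,2,5} on symbol q: members go to different blocks, giving {1,5} and {2}.
No further refinement is possible. Final partition (4 blocks): {0} | {1,5} | {3} | {2}.
0 and 1 end up in different blocks, so they are distinguishable. For instance, the string 'ε' is accepted from only 0.

No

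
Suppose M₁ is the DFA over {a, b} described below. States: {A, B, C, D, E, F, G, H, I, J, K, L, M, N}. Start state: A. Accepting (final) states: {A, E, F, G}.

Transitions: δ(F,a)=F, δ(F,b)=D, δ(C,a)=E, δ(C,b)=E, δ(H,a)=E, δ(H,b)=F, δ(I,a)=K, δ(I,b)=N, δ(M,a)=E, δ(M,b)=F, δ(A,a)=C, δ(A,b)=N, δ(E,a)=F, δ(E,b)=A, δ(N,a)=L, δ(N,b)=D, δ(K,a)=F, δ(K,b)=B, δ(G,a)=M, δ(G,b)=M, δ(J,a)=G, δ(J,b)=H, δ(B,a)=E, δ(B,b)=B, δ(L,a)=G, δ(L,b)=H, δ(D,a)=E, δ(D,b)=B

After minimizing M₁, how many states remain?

States {I,J,K} cannot be reached from the start state, so discard them.
Initial partition by acceptance: {A,E,F,G} | {B,C,D,H,L,M,N}.
Refine {A,E,F,G} on symbol a: members go to different blocks, giving {A,G} and {E,F}.
On input a, block {B,C,D,H,L,M,N} splits into {B,C,D,H,M} and {L} and {N}.
On input b, block {A,G} splits into {A} and {G}.
On input b, block {B,C,D,H,M} splits into {C,H,M} and {B,D}.
Split {E,F} by δ(·,b) → {E} and {F}.
Split {C,H,M} by δ(·,b) → {H,M} and {C}.
No further refinement is possible. Final partition (9 blocks): {A} | {H,M} | {E} | {L} | {N} | {G} | {B,D} | {F} | {C}.

9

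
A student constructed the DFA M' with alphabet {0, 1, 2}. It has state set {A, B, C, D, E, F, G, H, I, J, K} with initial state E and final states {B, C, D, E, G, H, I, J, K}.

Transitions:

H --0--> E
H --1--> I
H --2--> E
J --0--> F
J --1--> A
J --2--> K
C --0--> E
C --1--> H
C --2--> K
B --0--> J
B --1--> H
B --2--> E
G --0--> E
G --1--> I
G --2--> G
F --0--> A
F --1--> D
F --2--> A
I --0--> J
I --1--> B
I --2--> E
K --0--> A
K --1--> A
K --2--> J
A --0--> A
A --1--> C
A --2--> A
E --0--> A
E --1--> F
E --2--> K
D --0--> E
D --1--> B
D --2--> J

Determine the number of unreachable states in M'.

Starting at E and following transitions, the reachable set is {A, B, C, D, E, F, H, I, J, K}. That leaves G unreachable — 1 in total.

1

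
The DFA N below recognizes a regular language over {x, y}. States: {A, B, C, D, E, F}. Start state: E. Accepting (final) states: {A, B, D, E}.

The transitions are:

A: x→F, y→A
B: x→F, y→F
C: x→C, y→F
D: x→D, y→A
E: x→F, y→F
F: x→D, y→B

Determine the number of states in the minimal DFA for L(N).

4

First remove the unreachable states {C}; 5 states remain.
Initial partition by acceptance: {A,B,D,E} | {F}.
Split {A,B,D,E} by δ(·,x) → {A,B,E} and {D}.
Split {A,B,E} by δ(·,y) → {B,E} and {A}.
The partition is now stable with 4 blocks: {B,E} | {F} | {D} | {A}.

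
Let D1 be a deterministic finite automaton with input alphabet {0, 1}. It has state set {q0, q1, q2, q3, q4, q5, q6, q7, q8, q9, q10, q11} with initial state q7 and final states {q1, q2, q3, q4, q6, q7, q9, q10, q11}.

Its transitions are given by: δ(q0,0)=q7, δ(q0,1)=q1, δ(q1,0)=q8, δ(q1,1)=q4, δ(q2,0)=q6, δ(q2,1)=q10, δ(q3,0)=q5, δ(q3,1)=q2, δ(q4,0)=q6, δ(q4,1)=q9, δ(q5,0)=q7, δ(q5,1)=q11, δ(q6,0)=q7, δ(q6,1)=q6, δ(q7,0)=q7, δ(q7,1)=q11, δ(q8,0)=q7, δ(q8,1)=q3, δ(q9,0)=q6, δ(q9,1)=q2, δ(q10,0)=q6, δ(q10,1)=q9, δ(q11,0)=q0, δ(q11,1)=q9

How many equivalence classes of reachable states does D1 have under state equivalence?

Initial partition by acceptance: {q1,q2,q3,q4,q6,q7,q9,q10,q11} | {q0,q5,q8}.
Refine {q1,q2,q3,q4,q6,q7,q9,q10,q11} on symbol 0: members go to different blocks, giving {q2,q4,q6,q7,q9,q10} and {q1,q3,q11}.
On input 1, block {q2,q4,q6,q7,q9,q10} splits into {q2,q4,q6,q9,q10} and {q7}.
Refine {q2,q4,q6,q9,q10} on symbol 0: members go to different blocks, giving {q2,q4,q9,q10} and {q6}.
No further refinement is possible. Final partition (5 blocks): {q2,q4,q9,q10} | {q0,q5,q8} | {q1,q3,q11} | {q7} | {q6}.

5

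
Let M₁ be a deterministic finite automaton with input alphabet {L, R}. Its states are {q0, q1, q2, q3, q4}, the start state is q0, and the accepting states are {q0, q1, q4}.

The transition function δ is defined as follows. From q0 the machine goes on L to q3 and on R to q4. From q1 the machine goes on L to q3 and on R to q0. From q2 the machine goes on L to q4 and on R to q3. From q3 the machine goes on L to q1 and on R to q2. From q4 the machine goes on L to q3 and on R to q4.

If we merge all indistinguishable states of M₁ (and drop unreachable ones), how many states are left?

2

Every state is reachable, so we keep all 5.
Initial partition by acceptance: {q0,q1,q4} | {q2,q3}.
The partition is now stable with 2 blocks: {q0,q1,q4} | {q2,q3}.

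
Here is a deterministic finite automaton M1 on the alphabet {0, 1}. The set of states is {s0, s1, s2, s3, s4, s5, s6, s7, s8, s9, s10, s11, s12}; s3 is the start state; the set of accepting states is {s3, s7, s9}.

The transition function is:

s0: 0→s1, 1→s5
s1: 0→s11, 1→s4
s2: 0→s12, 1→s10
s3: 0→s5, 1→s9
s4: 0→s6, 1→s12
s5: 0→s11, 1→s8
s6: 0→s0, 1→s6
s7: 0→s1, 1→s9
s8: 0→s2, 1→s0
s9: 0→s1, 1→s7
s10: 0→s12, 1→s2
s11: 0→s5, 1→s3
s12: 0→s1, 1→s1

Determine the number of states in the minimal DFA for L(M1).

Start with accepting vs non-accepting: {s3,s7,s9} | {s0,s1,s2,s4,s5,s6,s8,s10,s11,s12}.
On input 1, block {s0,s1,s2,s4,s5,s6,s8,s10,s11,s12} splits into {s0,s1,s2,s4,s5,s6,s8,s10,s12} and {s11}.
Refine {s0,s1,s2,s4,s5,s6,s8,s10,s12} on symbol 0: members go to different blocks, giving {s0,s2,s4,s6,s8,s10,s12} and {s1,s5}.
On input 0, block {s0,s2,s4,s6,s8,s10,s12} splits into {s2,s4,s6,s8,s10} and {s0,s12}.
Split {s2,s4,s6,s8,s10} by δ(·,0) → {s2,s6,s10} and {s4,s8}.
No further refinement is possible. Final partition (6 blocks): {s3,s7,s9} | {s2,s6,s10} | {s11} | {s1,s5} | {s0,s12} | {s4,s8}.

6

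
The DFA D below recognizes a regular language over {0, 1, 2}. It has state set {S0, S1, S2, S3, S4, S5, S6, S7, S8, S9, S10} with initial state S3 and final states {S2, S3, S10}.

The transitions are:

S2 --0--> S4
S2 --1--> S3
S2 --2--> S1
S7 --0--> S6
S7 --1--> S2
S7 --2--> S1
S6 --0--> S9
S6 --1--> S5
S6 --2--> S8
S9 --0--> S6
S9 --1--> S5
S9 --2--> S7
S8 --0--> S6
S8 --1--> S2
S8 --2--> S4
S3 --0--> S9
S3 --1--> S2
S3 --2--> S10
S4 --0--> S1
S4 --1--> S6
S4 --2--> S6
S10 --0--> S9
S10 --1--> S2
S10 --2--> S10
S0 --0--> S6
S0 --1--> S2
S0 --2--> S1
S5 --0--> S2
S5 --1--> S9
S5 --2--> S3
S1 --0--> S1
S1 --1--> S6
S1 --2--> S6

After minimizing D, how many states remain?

Reachable states from the start: {S1,S2,S3,S4,S5,S6,S7,S8,S9,S10}. Unreachable: {S0} — drop them.
Initial partition by acceptance: {S2,S3,S10} | {S1,S4,S5,S6,S7,S8,S9}.
Refine {S2,S3,S10} on symbol 2: members go to different blocks, giving {S3,S10} and {S2}.
On input 0, block {S1,S4,S5,S6,S7,S8,S9} splits into {S1,S4,S6,S7,S8,S9} and {S5}.
Refine {S1,S4,S6,S7,S8,S9} on symbol 1: members go to different blocks, giving {S1,S4} and {S6,S9} and {S7,S8}.
The partition is now stable with 6 blocks: {S3,S10} | {S1,S4} | {S2} | {S5} | {S6,S9} | {S7,S8}.

6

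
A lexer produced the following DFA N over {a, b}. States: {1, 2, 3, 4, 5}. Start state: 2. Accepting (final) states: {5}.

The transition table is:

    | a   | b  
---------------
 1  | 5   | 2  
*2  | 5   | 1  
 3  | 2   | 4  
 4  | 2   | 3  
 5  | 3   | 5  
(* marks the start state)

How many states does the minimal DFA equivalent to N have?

All states are reachable from the start state.
Initial partition by acceptance: {5} | {1,2,3,4}.
Refine {1,2,3,4} on symbol a: members go to different blocks, giving {1,2} and {3,4}.
No further refinement is possible. Final partition (3 blocks): {5} | {1,2} | {3,4}.

3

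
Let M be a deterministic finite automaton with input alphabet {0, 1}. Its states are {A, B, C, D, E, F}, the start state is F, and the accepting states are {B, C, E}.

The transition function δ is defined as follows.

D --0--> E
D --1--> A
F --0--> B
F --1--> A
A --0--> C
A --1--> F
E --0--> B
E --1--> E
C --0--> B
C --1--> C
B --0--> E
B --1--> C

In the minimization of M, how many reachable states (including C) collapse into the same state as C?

3

Reachable states from the start: {A,B,C,E,F}. Unreachable: {D} — drop them.
Initial partition by acceptance: {B,C,E} | {A,F}.
The partition is now stable with 2 blocks: {B,C,E} | {A,F}.
State C belongs to the block {B,C,E}, which has 3 states.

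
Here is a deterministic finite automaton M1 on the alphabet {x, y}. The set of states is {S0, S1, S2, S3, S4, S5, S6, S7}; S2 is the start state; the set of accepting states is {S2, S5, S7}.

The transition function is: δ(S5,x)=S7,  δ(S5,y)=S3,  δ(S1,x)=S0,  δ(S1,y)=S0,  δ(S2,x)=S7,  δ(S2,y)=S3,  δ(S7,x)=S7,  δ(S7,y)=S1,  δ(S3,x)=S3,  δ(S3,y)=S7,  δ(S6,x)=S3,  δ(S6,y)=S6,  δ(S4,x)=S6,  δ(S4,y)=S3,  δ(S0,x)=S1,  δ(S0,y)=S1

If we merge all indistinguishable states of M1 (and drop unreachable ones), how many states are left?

First remove the unreachable states {S4,S5,S6}; 5 states remain.
Initial partition by acceptance: {S2,S7} | {S0,S1,S3}.
Refine {S0,S1,S3} on symbol y: members go to different blocks, giving {S0,S1} and {S3}.
Refine {S2,S7} on symbol y: members go to different blocks, giving {S2} and {S7}.
Stable partition: {S2} | {S0,S1} | {S3} | {S7} — 4 equivalence classes.

4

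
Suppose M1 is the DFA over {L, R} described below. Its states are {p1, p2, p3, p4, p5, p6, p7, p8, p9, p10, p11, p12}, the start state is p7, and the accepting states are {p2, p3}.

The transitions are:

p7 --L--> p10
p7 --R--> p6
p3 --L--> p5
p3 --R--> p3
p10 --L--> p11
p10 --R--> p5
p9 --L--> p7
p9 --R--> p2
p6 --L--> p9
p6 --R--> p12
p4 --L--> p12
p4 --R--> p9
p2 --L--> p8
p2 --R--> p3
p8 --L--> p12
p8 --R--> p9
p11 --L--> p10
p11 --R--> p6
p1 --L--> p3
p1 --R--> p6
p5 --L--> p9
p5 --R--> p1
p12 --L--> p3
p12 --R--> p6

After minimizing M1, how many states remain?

7

Reachable states from the start: {p1,p2,p3,p5,p6,p7,p8,p9,p10,p11,p12}. Unreachable: {p4} — drop them.
P0 = {p2,p3} | {p1,p5,p6,p7,p8,p9,p10,p11,p12}.
On input L, block {p1,p5,p6,p7,p8,p9,p10,p11,p12} splits into {p5,p6,p7,p8,p9,p10,p11} and {p1,p12}.
On input L, block {p5,p6,p7,p8,p9,p10,p11} splits into {p5,p6,p7,p9,p10,p11} and {p8}.
Split {p2,p3} by δ(·,L) → {p2} and {p3}.
On input R, block {p5,p6,p7,p9,p10,p11} splits into {p7,p10,p11} and {p5,p6} and {p9}.
The partition is now stable with 7 blocks: {p2} | {p7,p10,p11} | {p1,p12} | {p8} | {p3} | {p5,p6} | {p9}.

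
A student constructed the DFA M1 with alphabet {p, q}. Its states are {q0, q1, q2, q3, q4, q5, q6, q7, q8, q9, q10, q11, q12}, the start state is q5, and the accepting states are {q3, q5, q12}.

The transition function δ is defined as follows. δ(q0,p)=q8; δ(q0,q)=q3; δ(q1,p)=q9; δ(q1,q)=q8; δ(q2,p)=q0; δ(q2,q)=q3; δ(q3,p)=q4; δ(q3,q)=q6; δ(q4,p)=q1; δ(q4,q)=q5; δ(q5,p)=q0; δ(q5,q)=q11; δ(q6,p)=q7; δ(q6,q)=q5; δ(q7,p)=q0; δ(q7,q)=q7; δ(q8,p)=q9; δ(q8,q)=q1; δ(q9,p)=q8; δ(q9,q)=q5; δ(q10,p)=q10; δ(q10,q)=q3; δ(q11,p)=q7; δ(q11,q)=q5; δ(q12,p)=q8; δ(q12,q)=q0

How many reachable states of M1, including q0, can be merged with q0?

5

Reachable states from the start: {q0,q1,q3,q4,q5,q6,q7,q8,q9,q11}. Unreachable: {q2,q10,q12} — drop them.
Start with accepting vs non-accepting: {q3,q5} | {q0,q1,q4,q6,q7,q8,q9,q11}.
Split {q0,q1,q4,q6,q7,q8,q9,q11} by δ(·,q) → {q0,q4,q6,q9,q11} and {q1,q7,q8}.
No further refinement is possible. Final partition (3 blocks): {q3,q5} | {q0,q4,q6,q9,q11} | {q1,q7,q8}.
The equivalence class containing q0 is {q0,q4,q6,q9,q11}, of size 5.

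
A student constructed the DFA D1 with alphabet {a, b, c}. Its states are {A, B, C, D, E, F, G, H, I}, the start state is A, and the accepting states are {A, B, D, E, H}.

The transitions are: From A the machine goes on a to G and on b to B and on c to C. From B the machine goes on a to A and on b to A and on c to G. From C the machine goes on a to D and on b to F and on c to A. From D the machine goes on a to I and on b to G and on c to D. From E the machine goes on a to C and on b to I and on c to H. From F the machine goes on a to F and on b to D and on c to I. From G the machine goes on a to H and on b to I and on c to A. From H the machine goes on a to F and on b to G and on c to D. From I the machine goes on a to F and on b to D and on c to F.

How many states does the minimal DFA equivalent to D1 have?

5

Reachable states from the start: {A,B,C,D,F,G,H,I}. Unreachable: {E} — drop them.
Start with accepting vs non-accepting: {A,B,D,H} | {C,F,G,I}.
On input a, block {A,B,D,H} splits into {A,D,H} and {B}.
Refine {A,D,H} on symbol b: members go to different blocks, giving {D,H} and {A}.
Refine {C,F,G,I} on symbol a: members go to different blocks, giving {C,G} and {F,I}.
Stable partition: {D,H} | {C,G} | {B} | {A} | {F,I} — 5 equivalence classes.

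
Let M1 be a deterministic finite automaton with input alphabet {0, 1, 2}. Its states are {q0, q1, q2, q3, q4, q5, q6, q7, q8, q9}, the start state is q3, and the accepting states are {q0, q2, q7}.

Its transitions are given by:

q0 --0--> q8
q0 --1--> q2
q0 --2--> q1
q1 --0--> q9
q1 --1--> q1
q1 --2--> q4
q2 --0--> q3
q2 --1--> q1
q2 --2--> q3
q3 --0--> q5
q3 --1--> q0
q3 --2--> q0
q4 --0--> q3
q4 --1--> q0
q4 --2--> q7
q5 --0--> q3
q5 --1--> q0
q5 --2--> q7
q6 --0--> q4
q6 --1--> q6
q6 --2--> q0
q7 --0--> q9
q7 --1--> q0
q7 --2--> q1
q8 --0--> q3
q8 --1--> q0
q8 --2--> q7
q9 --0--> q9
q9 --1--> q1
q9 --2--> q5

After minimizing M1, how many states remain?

Reachable states from the start: {q0,q1,q2,q3,q4,q5,q7,q8,q9}. Unreachable: {q6} — drop them.
Start with accepting vs non-accepting: {q0,q2,q7} | {q1,q3,q4,q5,q8,q9}.
Split {q0,q2,q7} by δ(·,1) → {q0,q7} and {q2}.
Refine {q0,q7} on symbol 1: members go to different blocks, giving {q0} and {q7}.
Refine {q1,q3,q4,q5,q8,q9} on symbol 1: members go to different blocks, giving {q3,q4,q5,q8} and {q1,q9}.
On input 2, block {q3,q4,q5,q8} splits into {q4,q5,q8} and {q3}.
Stable partition: {q0} | {q4,q5,q8} | {q2} | {q7} | {q1,q9} | {q3} — 6 equivalence classes.

6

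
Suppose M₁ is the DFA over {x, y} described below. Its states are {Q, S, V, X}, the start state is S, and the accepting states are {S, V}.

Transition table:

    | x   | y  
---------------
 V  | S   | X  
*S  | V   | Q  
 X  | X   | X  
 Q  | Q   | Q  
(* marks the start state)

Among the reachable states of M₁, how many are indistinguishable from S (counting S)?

2

All states are reachable from the start state.
Start with accepting vs non-accepting: {S,V} | {Q,X}.
The partition is now stable with 2 blocks: {S,V} | {Q,X}.
The equivalence class containing S is {S,V}, of size 2.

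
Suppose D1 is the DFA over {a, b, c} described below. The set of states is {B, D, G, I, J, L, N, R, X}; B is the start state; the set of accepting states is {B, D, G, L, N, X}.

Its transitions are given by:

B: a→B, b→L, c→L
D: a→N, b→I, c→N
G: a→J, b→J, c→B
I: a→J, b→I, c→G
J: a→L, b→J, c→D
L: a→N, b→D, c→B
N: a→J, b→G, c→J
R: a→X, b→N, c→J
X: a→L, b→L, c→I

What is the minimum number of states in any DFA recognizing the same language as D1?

7

First remove the unreachable states {R,X}; 7 states remain.
P0 = {B,D,G,L,N} | {I,J}.
Split {B,D,G,L,N} by δ(·,a) → {B,D,L} and {G,N}.
Refine {B,D,L} on symbol a: members go to different blocks, giving {D,L} and {B}.
On input b, block {D,L} splits into {L} and {D}.
Split {I,J} by δ(·,a) → {J} and {I}.
Split {G,N} by δ(·,b) → {G} and {N}.
Stable partition: {L} | {J} | {G} | {B} | {D} | {I} | {N} — 7 equivalence classes.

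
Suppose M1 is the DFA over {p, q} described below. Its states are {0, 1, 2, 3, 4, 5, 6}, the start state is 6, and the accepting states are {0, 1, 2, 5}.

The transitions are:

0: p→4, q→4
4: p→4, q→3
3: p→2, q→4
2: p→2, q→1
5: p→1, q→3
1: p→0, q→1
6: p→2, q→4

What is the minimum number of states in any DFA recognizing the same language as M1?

5

States {5} cannot be reached from the start state, so discard them.
Initial partition by acceptance: {0,1,2} | {3,4,6}.
On input p, block {0,1,2} splits into {1,2} and {0}.
Refine {1,2} on symbol p: members go to different blocks, giving {1} and {2}.
Refine {3,4,6} on symbol p: members go to different blocks, giving {3,6} and {4}.
The partition is now stable with 5 blocks: {1} | {3,6} | {0} | {2} | {4}.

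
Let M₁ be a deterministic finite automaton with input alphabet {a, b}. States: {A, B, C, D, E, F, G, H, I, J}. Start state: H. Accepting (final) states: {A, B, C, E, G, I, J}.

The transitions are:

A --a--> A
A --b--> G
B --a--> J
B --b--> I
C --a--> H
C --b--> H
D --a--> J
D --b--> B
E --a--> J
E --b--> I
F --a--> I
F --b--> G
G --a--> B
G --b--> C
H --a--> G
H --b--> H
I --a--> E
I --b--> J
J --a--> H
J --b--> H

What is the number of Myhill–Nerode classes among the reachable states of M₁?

4

States {A,D,F} cannot be reached from the start state, so discard them.
Initial partition by acceptance: {B,C,E,G,I,J} | {H}.
On input a, block {B,C,E,G,I,J} splits into {B,E,G,I} and {C,J}.
Refine {B,E,G,I} on symbol a: members go to different blocks, giving {B,E} and {G,I}.
The partition is now stable with 4 blocks: {B,E} | {H} | {C,J} | {G,I}.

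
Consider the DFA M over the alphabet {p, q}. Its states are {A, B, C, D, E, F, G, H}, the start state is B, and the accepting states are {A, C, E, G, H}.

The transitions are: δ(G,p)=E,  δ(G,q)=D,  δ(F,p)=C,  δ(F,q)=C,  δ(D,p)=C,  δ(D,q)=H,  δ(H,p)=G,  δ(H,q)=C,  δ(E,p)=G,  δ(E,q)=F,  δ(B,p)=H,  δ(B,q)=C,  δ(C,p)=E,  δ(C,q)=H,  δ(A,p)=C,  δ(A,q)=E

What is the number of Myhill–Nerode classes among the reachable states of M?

3

First remove the unreachable states {A}; 7 states remain.
P0 = {C,E,G,H} | {B,D,F}.
Split {C,E,G,H} by δ(·,q) → {C,H} and {E,G}.
Stable partition: {C,H} | {B,D,F} | {E,G} — 3 equivalence classes.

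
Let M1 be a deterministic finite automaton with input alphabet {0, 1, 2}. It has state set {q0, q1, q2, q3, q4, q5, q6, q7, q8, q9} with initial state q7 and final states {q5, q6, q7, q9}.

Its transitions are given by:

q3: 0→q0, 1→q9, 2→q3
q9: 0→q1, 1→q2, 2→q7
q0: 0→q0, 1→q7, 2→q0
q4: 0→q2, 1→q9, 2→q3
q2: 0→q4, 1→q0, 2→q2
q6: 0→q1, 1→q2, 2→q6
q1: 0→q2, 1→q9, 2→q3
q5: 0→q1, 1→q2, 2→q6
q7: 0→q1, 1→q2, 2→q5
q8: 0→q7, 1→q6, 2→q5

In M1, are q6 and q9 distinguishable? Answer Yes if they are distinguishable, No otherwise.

No

States {q8} cannot be reached from the start state, so discard them.
Start with accepting vs non-accepting: {q5,q6,q7,q9} | {q0,q1,q2,q3,q4}.
Refine {q0,q1,q2,q3,q4} on symbol 1: members go to different blocks, giving {q0,q1,q3,q4} and {q2}.
On input 0, block {q0,q1,q3,q4} splits into {q0,q3} and {q1,q4}.
Stable partition: {q5,q6,q7,q9} | {q0,q3} | {q2} | {q1,q4} — 4 equivalence classes.
q6 and q9 lie in the same block of the stable partition, so they are equivalent — no string distinguishes them.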